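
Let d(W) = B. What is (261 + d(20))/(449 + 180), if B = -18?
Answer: 243/629 ≈ 0.38633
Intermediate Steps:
d(W) = -18
(261 + d(20))/(449 + 180) = (261 - 18)/(449 + 180) = 243/629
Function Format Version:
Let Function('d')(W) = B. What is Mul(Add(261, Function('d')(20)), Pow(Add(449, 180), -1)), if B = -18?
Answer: Rational(243, 629) ≈ 0.38633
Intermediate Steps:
Function('d')(W) = -18
Mul(Add(261, Function('d')(20)), Pow(Add(449, 180), -1)) = Mul(Add(261, -18), Pow(Add(449, 180), -1)) = Mul(243, Pow(629, -1)) = Mul(243, Rational(1, 629)) = Rational(243, 629)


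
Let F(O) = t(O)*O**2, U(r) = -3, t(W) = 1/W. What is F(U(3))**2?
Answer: 9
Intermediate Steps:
F(O) = O (F(O) = O**2/O = O)
F(U(3))**2 = (-3)**2 = 9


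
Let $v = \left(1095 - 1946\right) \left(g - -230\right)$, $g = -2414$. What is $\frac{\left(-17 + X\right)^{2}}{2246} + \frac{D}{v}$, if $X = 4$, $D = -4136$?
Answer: $\frac{38101405}{521797458} \approx 0.07302$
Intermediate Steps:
$v = 1858584$ ($v = \left(1095 - 1946\right) \left(-2414 - -230\right) = - 851 \left(-2414 + \left(-920 + 1150\right)\right) = - 851 \left(-2414 + 230\right) = \left(-851\right) \left(-2184\right) = 1858584$)
$\frac{\left(-17 + X\right)^{2}}{2246} + \frac{D}{v} = \frac{\left(-17 + 4\right)^{2}}{2246} - \frac{4136}{1858584} = \left(-13\right)^{2} \cdot \frac{1}{2246} - \frac{517}{232323} = 169 \cdot \frac{1}{2246} - \frac{517}{232323} = \frac{169}{2246} - \frac{517}{232323} = \frac{38101405}{521797458}$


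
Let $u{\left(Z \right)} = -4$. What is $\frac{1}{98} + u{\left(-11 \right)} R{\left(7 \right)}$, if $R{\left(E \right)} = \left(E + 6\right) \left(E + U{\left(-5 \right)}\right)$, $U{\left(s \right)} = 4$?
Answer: $- \frac{56055}{98} \approx -571.99$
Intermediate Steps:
$R{\left(E \right)} = \left(4 + E\right) \left(6 + E\right)$ ($R{\left(E \right)} = \left(E + 6\right) \left(E + 4\right) = \left(6 + E\right) \left(4 + E\right) = \left(4 + E\right) \left(6 + E\right)$)
$\frac{1}{98} + u{\left(-11 \right)} R{\left(7 \right)} = \frac{1}{98} - 4 \left(24 + 7^{2} + 10 \cdot 7\right) = \frac{1}{98} - 4 \left(24 + 49 + 70\right) = \frac{1}{98} - 572 = - \frac{56055}{98}$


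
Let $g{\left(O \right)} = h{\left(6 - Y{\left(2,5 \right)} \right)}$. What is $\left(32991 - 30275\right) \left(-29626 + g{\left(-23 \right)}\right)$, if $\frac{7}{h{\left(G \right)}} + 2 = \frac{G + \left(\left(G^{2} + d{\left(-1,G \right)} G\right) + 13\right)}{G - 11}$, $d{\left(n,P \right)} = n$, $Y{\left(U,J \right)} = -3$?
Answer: $-80464604$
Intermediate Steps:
$h{\left(G \right)} = \frac{7}{-2 + \frac{13 + G^{2}}{-11 + G}}$ ($h{\left(G \right)} = \frac{7}{-2 + \frac{G + \left(\left(G^{2} - G\right) + 13\right)}{G - 11}} = \frac{7}{-2 + \frac{G + \left(13 + G^{2} - G\right)}{-11 + G}} = \frac{7}{-2 + \frac{13 + G^{2}}{-11 + G}}$)
$g{\left(O \right)} = - \frac{1}{7}$ ($g{\left(O \right)} = \frac{7 \left(-11 + \left(6 - -3\right)\right)}{35 + \left(6 - -3\right)^{2} - 2 \left(6 - -3\right)} = \frac{7 \left(-11 + \left(6 + 3\right)\right)}{35 + \left(6 + 3\right)^{2} - 2 \left(6 + 3\right)} = \frac{7 \left(-11 + 9\right)}{35 + 9^{2} - 18} = 7 \frac{1}{35 + 81 - 18} \left(-2\right) = 7 \cdot \frac{1}{98} \left(-2\right) = - \frac{1}{7}$)
$\left(32991 - 30275\right) \left(-29626 + g{\left(-23 \right)}\right) = \left(32991 - 30275\right) \left(-29626 - \frac{1}{7}\right) = 2716 \left(- \frac{207383}{7}\right) = -80464604$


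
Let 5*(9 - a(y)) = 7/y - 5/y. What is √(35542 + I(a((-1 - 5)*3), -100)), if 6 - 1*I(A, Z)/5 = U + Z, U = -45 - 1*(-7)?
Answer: √36262 ≈ 190.43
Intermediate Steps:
U = -38 (U = -45 + 7 = -38)
a(y) = 9 - 2/(5*y) (a(y) = 9 - (7/y - 5/y)/5 = 9 - 2/(5*y))
I(A, Z) = 220 - 5*Z (I(A, Z) = 30 - 5*(-38 + Z) = 30 + (190 - 5*Z) = 220 - 5*Z)
√(35542 + I(a((-1 - 5)*3), -100)) = √(35542 + (220 - 5*(-100))) = √(35542 + (220 + 500)) = √(35542 + 720) = √36262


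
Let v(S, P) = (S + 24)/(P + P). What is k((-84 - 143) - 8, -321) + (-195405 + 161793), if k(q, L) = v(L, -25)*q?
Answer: -350079/10 ≈ -35008.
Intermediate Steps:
v(S, P) = (24 + S)/(2*P) (v(S, P) = (24 + S)/((2*P)) = (24 + S)*(1/(2*P)) = (24 + S)/(2*P))
k(q, L) = q*(-12/25 - L/50) (k(q, L) = ((1/2)*(24 + L)/(-25))*q = ((1/2)*(-1/25)*(24 + L))*q = (-12/25 - L/50)*q = q*(-12/25 - L/50))
k((-84 - 143) - 8, -321) + (-195405 + 161793) = ((-84 - 143) - 8)*(-24 - 1*(-321))/50 + (-195405 + 161793) = (-227 - 8)*(-24 + 321)/50 - 33612 = (1/50)*(-235)*297 - 33612 = -13959/10 - 33612 = -350079/10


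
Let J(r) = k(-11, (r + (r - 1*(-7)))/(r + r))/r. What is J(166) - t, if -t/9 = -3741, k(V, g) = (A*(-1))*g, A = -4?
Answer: -463891143/13778 ≈ -33669.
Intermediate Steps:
k(V, g) = 4*g (k(V, g) = (-4*(-1))*g = 4*g)
J(r) = 2*(7 + 2*r)/r**2 (J(r) = (4*((r + (r - 1*(-7)))/(r + r)))/r = (4*((r + (r + 7))/((2*r))))/r = (4*((r + (7 + r))*(1/(2*r))))/r = (4*((7 + 2*r)*(1/(2*r))))/r = (4*((7 + 2*r)/(2*r)))/r = (2*(7 + 2*r)/r)/r = 2*(7 + 2*r)/r**2)
t = 33669 (t = -9*(-3741) = 33669)
J(166) - t = 2*(7 + 2*166)/166**2 - 1*33669 = 2*(1/27556)*(7 + 332) - 33669 = 2*(1/27556)*339 - 33669 = 339/13778 - 33669 = -463891143/13778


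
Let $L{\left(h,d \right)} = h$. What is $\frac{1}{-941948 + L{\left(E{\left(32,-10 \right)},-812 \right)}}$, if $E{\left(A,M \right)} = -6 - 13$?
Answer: $- \frac{1}{941967} \approx -1.0616 \cdot 10^{-6}$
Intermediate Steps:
$E{\left(A,M \right)} = -19$
$\frac{1}{-941948 + L{\left(E{\left(32,-10 \right)},-812 \right)}} = \frac{1}{-941948 - 19} = \frac{1}{-941967} = - \frac{1}{941967}$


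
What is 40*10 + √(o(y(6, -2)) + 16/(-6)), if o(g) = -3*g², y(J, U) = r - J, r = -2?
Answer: 400 + 2*I*√438/3 ≈ 400.0 + 13.952*I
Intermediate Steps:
y(J, U) = -2 - J
40*10 + √(o(y(6, -2)) + 16/(-6)) = 40*10 + √(-3*(-2 - 1*6)² + 16/(-6)) = 400 + √(-3*(-2 - 6)² + 16*(-⅙)) = 400 + √(-3*(-8)² - 8/3) = 400 + √(-3*64 - 8/3) = 400 + √(-192 - 8/3) = 400 + √(-584/3) = 400 + 2*I*√438/3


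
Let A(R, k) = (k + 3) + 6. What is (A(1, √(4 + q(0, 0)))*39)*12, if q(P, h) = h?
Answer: 5148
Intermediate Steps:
A(R, k) = 9 + k (A(R, k) = (3 + k) + 6 = 9 + k)
(A(1, √(4 + q(0, 0)))*39)*12 = ((9 + √(4 + 0))*39)*12 = ((9 + √4)*39)*12 = ((9 + 2)*39)*12 = (11*39)*12 = 429*12 = 5148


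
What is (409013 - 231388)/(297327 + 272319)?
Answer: 25375/81378 ≈ 0.31182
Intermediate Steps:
(409013 - 231388)/(297327 + 272319) = 177625/569646 = 177625*(1/569646) = 25375/81378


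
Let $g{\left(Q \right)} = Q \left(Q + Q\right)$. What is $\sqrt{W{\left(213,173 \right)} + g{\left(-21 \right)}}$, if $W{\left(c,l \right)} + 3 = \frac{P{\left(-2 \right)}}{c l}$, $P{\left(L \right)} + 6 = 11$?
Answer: $\frac{2 \sqrt{298387320081}}{36849} \approx 29.648$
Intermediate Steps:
$g{\left(Q \right)} = 2 Q^{2}$ ($g{\left(Q \right)} = Q 2 Q = 2 Q^{2}$)
$P{\left(L \right)} = 5$ ($P{\left(L \right)} = -6 + 11 = 5$)
$W{\left(c,l \right)} = -3 + \frac{5}{c l}$
$\sqrt{W{\left(213,173 \right)} + g{\left(-21 \right)}} = \sqrt{\left(-3 + \frac{5}{213 \cdot 173}\right) + 2 \left(-21\right)^{2}} = \sqrt{\left(-3 + 5 \cdot \frac{1}{213} \cdot \frac{1}{173}\right) + 2 \cdot 441} = \sqrt{\left(-3 + \frac{5}{36849}\right) + 882} = \sqrt{- \frac{110542}{36849} + 882} = \sqrt{\frac{32390276}{36849}} = \frac{2 \sqrt{298387320081}}{36849}$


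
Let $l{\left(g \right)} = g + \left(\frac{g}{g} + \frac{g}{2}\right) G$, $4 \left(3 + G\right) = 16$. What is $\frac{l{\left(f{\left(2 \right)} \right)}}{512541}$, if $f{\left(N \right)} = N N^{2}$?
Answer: $\frac{13}{512541} \approx 2.5364 \cdot 10^{-5}$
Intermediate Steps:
$G = 1$ ($G = -3 + \frac{1}{4} \cdot 16 = -3 + 4 = 1$)
$f{\left(N \right)} = N^{3}$
$l{\left(g \right)} = 1 + \frac{3 g}{2}$ ($l{\left(g \right)} = g + \left(\frac{g}{g} + \frac{g}{2}\right) 1 = g + \left(1 + g \frac{1}{2}\right) 1 = g + \left(1 + \frac{g}{2}\right) 1 = g + \left(1 + \frac{g}{2}\right) = 1 + \frac{3 g}{2}$)
$\frac{l{\left(f{\left(2 \right)} \right)}}{512541} = \frac{1 + \frac{3 \cdot 2^{3}}{2}}{512541} = \left(1 + \frac{3}{2} \cdot 8\right) \frac{1}{512541} = \left(1 + 12\right) \frac{1}{512541} = 13 \cdot \frac{1}{512541} = \frac{13}{512541}$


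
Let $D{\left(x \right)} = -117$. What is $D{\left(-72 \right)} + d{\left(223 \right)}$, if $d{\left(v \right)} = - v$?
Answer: $-340$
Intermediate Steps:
$D{\left(-72 \right)} + d{\left(223 \right)} = -117 - 223 = -340$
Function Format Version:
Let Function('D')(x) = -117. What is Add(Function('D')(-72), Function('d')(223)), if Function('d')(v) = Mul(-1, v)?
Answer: -340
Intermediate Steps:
Add(Function('D')(-72), Function('d')(223)) = Add(-117, Mul(-1, 223)) = Add(-117, -223) = -340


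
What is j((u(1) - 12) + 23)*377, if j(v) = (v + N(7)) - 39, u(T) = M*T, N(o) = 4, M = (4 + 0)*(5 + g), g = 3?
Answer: 3016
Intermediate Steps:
M = 32 (M = (4 + 0)*(5 + 3) = 4*8 = 32)
u(T) = 32*T
j(v) = -35 + v (j(v) = (v + 4) - 39 = (4 + v) - 39 = -35 + v)
j((u(1) - 12) + 23)*377 = (-35 + ((32*1 - 12) + 23))*377 = (-35 + ((32 - 12) + 23))*377 = (-35 + (20 + 23))*377 = (-35 + 43)*377 = 8*377 = 3016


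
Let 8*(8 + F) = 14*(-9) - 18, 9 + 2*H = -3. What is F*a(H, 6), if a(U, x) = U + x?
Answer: 0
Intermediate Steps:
H = -6 (H = -9/2 + (½)*(-3) = -9/2 - 3/2 = -6)
F = -26 (F = -8 + (14*(-9) - 18)/8 = -8 + (-126 - 18)/8 = -8 + (⅛)*(-144) = -8 - 18 = -26)
F*a(H, 6) = -26*(-6 + 6) = -26*0 = 0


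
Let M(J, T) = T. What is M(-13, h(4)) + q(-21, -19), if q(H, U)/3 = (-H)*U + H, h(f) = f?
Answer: -1256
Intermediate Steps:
q(H, U) = 3*H - 3*H*U (q(H, U) = 3*((-H)*U + H) = 3*(-H*U + H) = 3*(H - H*U) = 3*H - 3*H*U)
M(-13, h(4)) + q(-21, -19) = 4 + 3*(-21)*(1 - 1*(-19)) = 4 + 3*(-21)*(1 + 19) = 4 + 3*(-21)*20 = 4 - 1260 = -1256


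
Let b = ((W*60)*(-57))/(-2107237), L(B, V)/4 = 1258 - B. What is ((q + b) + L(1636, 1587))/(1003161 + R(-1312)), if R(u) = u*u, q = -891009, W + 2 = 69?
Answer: -1880753045337/5741177742685 ≈ -0.32759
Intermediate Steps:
W = 67 (W = -2 + 69 = 67)
L(B, V) = 5032 - 4*B (L(B, V) = 4*(1258 - B) = 5032 - 4*B)
R(u) = u**2
b = 229140/2107237 (b = ((67*60)*(-57))/(-2107237) = (4020*(-57))*(-1/2107237) = -229140*(-1/2107237) = 229140/2107237 ≈ 0.10874)
((q + b) + L(1636, 1587))/(1003161 + R(-1312)) = ((-891009 + 229140/2107237) + (5032 - 4*1636))/(1003161 + (-1312)**2) = (-1877566902993/2107237 + (5032 - 6544))/(1003161 + 1721344) = (-1877566902993/2107237 - 1512)/2724505 = -1880753045337/2107237*1/2724505 = -1880753045337/5741177742685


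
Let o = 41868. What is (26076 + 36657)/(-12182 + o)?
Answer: 62733/29686 ≈ 2.1132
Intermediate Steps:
(26076 + 36657)/(-12182 + o) = (26076 + 36657)/(-12182 + 41868) = 62733/29686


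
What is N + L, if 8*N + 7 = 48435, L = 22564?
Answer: 57235/2 ≈ 28618.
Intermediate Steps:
N = 12107/2 (N = -7/8 + (1/8)*48435 = -7/8 + 48435/8 = 12107/2 ≈ 6053.5)
N + L = 12107/2 + 22564 = 57235/2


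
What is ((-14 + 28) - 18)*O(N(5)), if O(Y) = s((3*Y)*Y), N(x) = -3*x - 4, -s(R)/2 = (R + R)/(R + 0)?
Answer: 16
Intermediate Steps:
s(R) = -4 (s(R) = -2*(R + R)/(R + 0) = -2*2*R/R = -2*2 = -4)
N(x) = -4 - 3*x
O(Y) = -4
((-14 + 28) - 18)*O(N(5)) = ((-14 + 28) - 18)*(-4) = (14 - 18)*(-4) = -4*(-4) = 16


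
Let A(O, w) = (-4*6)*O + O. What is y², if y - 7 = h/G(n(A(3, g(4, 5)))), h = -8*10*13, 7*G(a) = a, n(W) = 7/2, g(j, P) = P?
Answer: 4297329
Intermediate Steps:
A(O, w) = -23*O (A(O, w) = -24*O + O = -23*O)
n(W) = 7/2 (n(W) = 7*(½) = 7/2)
G(a) = a/7
h = -1040 (h = -80*13 = -1040)
y = -2073 (y = 7 - 1040/((⅐)*(7/2)) = 7 - 1040/½ = 7 - 1040*2 = 7 - 2080 = -2073)
y² = (-2073)² = 4297329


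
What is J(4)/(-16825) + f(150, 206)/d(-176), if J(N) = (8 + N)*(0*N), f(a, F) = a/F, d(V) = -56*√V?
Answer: 75*I*√11/253792 ≈ 0.00098012*I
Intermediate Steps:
J(N) = 0 (J(N) = (8 + N)*0 = 0)
J(4)/(-16825) + f(150, 206)/d(-176) = 0/(-16825) + (150/206)/((-224*I*√11)) = 0*(-1/16825) + (150*(1/206))/((-224*I*√11)) = 0 + 75/(103*((-224*I*√11))) = 0 + 75*(I*√11/2464)/103 = 0 + 75*I*√11/253792 = 75*I*√11/253792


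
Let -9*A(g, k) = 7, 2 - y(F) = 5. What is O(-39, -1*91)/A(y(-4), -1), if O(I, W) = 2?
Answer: -18/7 ≈ -2.5714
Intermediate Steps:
y(F) = -3 (y(F) = 2 - 1*5 = 2 - 5 = -3)
A(g, k) = -7/9 (A(g, k) = -⅑*7 = -7/9)
O(-39, -1*91)/A(y(-4), -1) = 2/(-7/9) = 2*(-9/7) = -18/7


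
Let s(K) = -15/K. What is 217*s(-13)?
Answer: 3255/13 ≈ 250.38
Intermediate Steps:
217*s(-13) = 217*(-15/(-13)) = 217*(-15*(-1/13)) = 217*(15/13) = 3255/13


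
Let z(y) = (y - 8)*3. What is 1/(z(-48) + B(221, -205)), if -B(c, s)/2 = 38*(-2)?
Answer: -1/16 ≈ -0.062500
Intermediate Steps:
B(c, s) = 152 (B(c, s) = -76*(-2) = -2*(-76) = 152)
z(y) = -24 + 3*y (z(y) = (-8 + y)*3 = -24 + 3*y)
1/(z(-48) + B(221, -205)) = 1/((-24 + 3*(-48)) + 152) = 1/((-24 - 144) + 152) = 1/(-168 + 152) = 1/(-16) = -1/16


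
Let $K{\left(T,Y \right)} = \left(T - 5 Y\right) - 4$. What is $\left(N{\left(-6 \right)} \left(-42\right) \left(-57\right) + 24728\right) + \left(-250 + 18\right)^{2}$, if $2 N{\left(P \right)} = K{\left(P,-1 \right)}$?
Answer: $72567$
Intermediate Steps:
$K{\left(T,Y \right)} = -4 + T - 5 Y$
$N{\left(P \right)} = \frac{1}{2} + \frac{P}{2}$ ($N{\left(P \right)} = \frac{-4 + P - -5}{2} = \frac{-4 + P + 5}{2} = \frac{1 + P}{2} = \frac{1}{2} + \frac{P}{2}$)
$\left(N{\left(-6 \right)} \left(-42\right) \left(-57\right) + 24728\right) + \left(-250 + 18\right)^{2} = \left(\left(\frac{1}{2} + \frac{1}{2} \left(-6\right)\right) \left(-42\right) \left(-57\right) + 24728\right) + \left(-250 + 18\right)^{2} = \left(\left(\frac{1}{2} - 3\right) \left(-42\right) \left(-57\right) + 24728\right) + \left(-232\right)^{2} = \left(\left(- \frac{5}{2}\right) \left(-42\right) \left(-57\right) + 24728\right) + 53824 = \left(105 \left(-57\right) + 24728\right) + 53824 = \left(-5985 + 24728\right) + 53824 = 18743 + 53824 = 72567$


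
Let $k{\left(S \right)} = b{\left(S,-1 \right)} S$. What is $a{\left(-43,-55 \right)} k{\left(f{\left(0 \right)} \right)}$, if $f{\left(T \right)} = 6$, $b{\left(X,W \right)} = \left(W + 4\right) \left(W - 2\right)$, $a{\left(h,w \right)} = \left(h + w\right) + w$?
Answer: $8262$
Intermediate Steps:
$a{\left(h,w \right)} = h + 2 w$
$b{\left(X,W \right)} = \left(-2 + W\right) \left(4 + W\right)$ ($b{\left(X,W \right)} = \left(4 + W\right) \left(-2 + W\right) = \left(-2 + W\right) \left(4 + W\right)$)
$k{\left(S \right)} = - 9 S$ ($k{\left(S \right)} = \left(-8 + \left(-1\right)^{2} + 2 \left(-1\right)\right) S = \left(-8 + 1 - 2\right) S = - 9 S$)
$a{\left(-43,-55 \right)} k{\left(f{\left(0 \right)} \right)} = \left(-43 + 2 \left(-55\right)\right) \left(\left(-9\right) 6\right) = \left(-43 - 110\right) \left(-54\right) = \left(-153\right) \left(-54\right) = 8262$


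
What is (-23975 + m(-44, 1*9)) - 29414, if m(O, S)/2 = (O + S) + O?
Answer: -53547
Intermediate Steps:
m(O, S) = 2*S + 4*O (m(O, S) = 2*((O + S) + O) = 2*(S + 2*O) = 2*S + 4*O)
(-23975 + m(-44, 1*9)) - 29414 = (-23975 + (2*(1*9) + 4*(-44))) - 29414 = (-23975 + (2*9 - 176)) - 29414 = (-23975 + (18 - 176)) - 29414 = (-23975 - 158) - 29414 = -24133 - 29414 = -53547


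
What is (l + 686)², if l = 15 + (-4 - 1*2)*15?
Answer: 373321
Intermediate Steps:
l = -75 (l = 15 + (-4 - 2)*15 = 15 - 6*15 = 15 - 90 = -75)
(l + 686)² = (-75 + 686)² = 611² = 373321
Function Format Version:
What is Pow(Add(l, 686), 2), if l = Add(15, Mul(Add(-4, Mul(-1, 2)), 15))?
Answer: 373321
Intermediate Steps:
l = -75 (l = Add(15, Mul(Add(-4, -2), 15)) = Add(15, Mul(-6, 15)) = Add(15, -90) = -75)
Pow(Add(l, 686), 2) = Pow(Add(-75, 686), 2) = Pow(611, 2) = 373321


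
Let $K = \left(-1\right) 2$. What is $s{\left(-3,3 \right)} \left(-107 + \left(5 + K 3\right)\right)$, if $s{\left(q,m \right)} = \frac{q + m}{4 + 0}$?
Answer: $0$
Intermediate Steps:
$K = -2$
$s{\left(q,m \right)} = \frac{m}{4} + \frac{q}{4}$ ($s{\left(q,m \right)} = \frac{m + q}{4} = \left(m + q\right) \frac{1}{4} = \frac{m}{4} + \frac{q}{4}$)
$s{\left(-3,3 \right)} \left(-107 + \left(5 + K 3\right)\right) = \left(\frac{1}{4} \cdot 3 + \frac{1}{4} \left(-3\right)\right) \left(-107 + \left(5 - 6\right)\right) = \left(\frac{3}{4} - \frac{3}{4}\right) \left(-107 + \left(5 - 6\right)\right) = 0 \left(-107 - 1\right) = 0 \left(-108\right) = 0$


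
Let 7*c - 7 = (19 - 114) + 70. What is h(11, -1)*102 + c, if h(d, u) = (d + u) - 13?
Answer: -2160/7 ≈ -308.57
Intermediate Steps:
h(d, u) = -13 + d + u
c = -18/7 (c = 1 + ((19 - 114) + 70)/7 = 1 + (-95 + 70)/7 = 1 + (1/7)*(-25) = 1 - 25/7 = -18/7 ≈ -2.5714)
h(11, -1)*102 + c = (-13 + 11 - 1)*102 - 18/7 = -3*102 - 18/7 = -306 - 18/7 = -2160/7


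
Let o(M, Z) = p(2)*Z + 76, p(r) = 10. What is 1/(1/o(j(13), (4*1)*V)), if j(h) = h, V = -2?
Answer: -4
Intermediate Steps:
o(M, Z) = 76 + 10*Z (o(M, Z) = 10*Z + 76 = 76 + 10*Z)
1/(1/o(j(13), (4*1)*V)) = 1/(1/(76 + 10*((4*1)*(-2)))) = 1/(1/(76 + 10*(4*(-2)))) = 1/(1/(76 + 10*(-8))) = 1/(1/(76 - 80)) = 1/(1/(-4)) = 1/(-1/4) = -4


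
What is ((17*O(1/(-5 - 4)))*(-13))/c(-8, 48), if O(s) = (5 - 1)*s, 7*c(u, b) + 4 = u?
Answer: -1547/27 ≈ -57.296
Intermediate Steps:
c(u, b) = -4/7 + u/7
O(s) = 4*s
((17*O(1/(-5 - 4)))*(-13))/c(-8, 48) = ((17*(4/(-5 - 4)))*(-13))/(-4/7 + (1/7)*(-8)) = ((17*(4/(-9)))*(-13))/(-4/7 - 8/7) = ((17*(4*(-1/9)))*(-13))/(-12/7) = ((17*(-4/9))*(-13))*(-7/12) = -68/9*(-13)*(-7/12) = (884/9)*(-7/12) = -1547/27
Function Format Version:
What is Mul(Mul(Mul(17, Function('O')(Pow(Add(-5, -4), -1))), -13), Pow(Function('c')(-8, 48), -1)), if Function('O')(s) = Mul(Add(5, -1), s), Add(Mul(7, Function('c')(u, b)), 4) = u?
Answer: Rational(-1547, 27) ≈ -57.296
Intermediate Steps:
Function('c')(u, b) = Add(Rational(-4, 7), Mul(Rational(1, 7), u))
Function('O')(s) = Mul(4, s)
Mul(Mul(Mul(17, Function('O')(Pow(Add(-5, -4), -1))), -13), Pow(Function('c')(-8, 48), -1)) = Mul(Mul(Mul(17, Mul(4, Pow(Add(-5, -4), -1))), -13), Pow(Add(Rational(-4, 7), Mul(Rational(1, 7), -8)), -1)) = Mul(Mul(Mul(17, Mul(4, Pow(-9, -1))), -13), Pow(Add(Rational(-4, 7), Rational(-8, 7)), -1)) = Mul(Mul(Mul(17, Mul(4, Rational(-1, 9))), -13), Pow(Rational(-12, 7), -1)) = Mul(Mul(Mul(17, Rational(-4, 9)), -13), Rational(-7, 12)) = Mul(Mul(Rational(-68, 9), -13), Rational(-7, 12)) = Mul(Rational(884, 9), Rational(-7, 12)) = Rational(-1547, 27)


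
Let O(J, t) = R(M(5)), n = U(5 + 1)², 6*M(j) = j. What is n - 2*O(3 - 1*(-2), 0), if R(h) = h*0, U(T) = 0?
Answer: 0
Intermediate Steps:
M(j) = j/6
R(h) = 0
n = 0 (n = 0² = 0)
O(J, t) = 0
n - 2*O(3 - 1*(-2), 0) = 0 - 2*0 = 0 + 0 = 0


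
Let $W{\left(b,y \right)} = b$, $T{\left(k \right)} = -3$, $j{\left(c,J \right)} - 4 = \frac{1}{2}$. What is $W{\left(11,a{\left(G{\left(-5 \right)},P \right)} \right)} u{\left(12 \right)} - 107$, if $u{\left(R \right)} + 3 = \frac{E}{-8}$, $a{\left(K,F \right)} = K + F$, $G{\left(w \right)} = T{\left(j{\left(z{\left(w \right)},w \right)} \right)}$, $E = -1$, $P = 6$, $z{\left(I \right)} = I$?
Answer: $- \frac{1109}{8} \approx -138.63$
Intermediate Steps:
$j{\left(c,J \right)} = \frac{9}{2}$ ($j{\left(c,J \right)} = 4 + \frac{1}{2} = \frac{9}{2}$)
$G{\left(w \right)} = -3$
$a{\left(K,F \right)} = F + K$
$u{\left(R \right)} = - \frac{23}{8}$ ($u{\left(R \right)} = -3 - \frac{1}{-8} = -3 - - \frac{1}{8} = -3 + \frac{1}{8} = - \frac{23}{8}$)
$W{\left(11,a{\left(G{\left(-5 \right)},P \right)} \right)} u{\left(12 \right)} - 107 = 11 \left(- \frac{23}{8}\right) - 107 = - \frac{253}{8} - 107 = - \frac{1109}{8}$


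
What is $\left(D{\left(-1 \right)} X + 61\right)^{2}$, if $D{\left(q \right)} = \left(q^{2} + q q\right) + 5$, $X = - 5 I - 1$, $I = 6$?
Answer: $24336$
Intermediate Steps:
$X = -31$ ($X = \left(-5\right) 6 - 1 = -30 - 1 = -31$)
$D{\left(q \right)} = 5 + 2 q^{2}$ ($D{\left(q \right)} = \left(q^{2} + q^{2}\right) + 5 = 2 q^{2} + 5 = 5 + 2 q^{2}$)
$\left(D{\left(-1 \right)} X + 61\right)^{2} = \left(\left(5 + 2 \left(-1\right)^{2}\right) \left(-31\right) + 61\right)^{2} = \left(\left(5 + 2 \cdot 1\right) \left(-31\right) + 61\right)^{2} = \left(\left(5 + 2\right) \left(-31\right) + 61\right)^{2} = \left(7 \left(-31\right) + 61\right)^{2} = \left(-217 + 61\right)^{2} = \left(-156\right)^{2} = 24336$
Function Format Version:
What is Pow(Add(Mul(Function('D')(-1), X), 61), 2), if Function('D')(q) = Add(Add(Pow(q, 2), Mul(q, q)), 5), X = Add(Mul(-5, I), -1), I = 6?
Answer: 24336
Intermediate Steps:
X = -31 (X = Add(Mul(-5, 6), -1) = Add(-30, -1) = -31)
Function('D')(q) = Add(5, Mul(2, Pow(q, 2))) (Function('D')(q) = Add(Add(Pow(q, 2), Pow(q, 2)), 5) = Add(Mul(2, Pow(q, 2)), 5) = Add(5, Mul(2, Pow(q, 2))))
Pow(Add(Mul(Function('D')(-1), X), 61), 2) = Pow(Add(Mul(Add(5, Mul(2, Pow(-1, 2))), -31), 61), 2) = Pow(Add(Mul(Add(5, Mul(2, 1)), -31), 61), 2) = Pow(Add(Mul(Add(5, 2), -31), 61), 2) = Pow(Add(Mul(7, -31), 61), 2) = Pow(Add(-217, 61), 2) = Pow(-156, 2) = 24336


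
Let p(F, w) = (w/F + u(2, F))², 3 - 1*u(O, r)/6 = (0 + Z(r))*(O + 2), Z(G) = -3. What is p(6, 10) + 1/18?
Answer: 50417/6 ≈ 8402.8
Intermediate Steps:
u(O, r) = 54 + 18*O (u(O, r) = 18 - 6*(0 - 3)*(O + 2) = 18 - (-18)*(2 + O) = 18 - 6*(-6 - 3*O) = 18 + (36 + 18*O) = 54 + 18*O)
p(F, w) = (90 + w/F)² (p(F, w) = (w/F + (54 + 18*2))² = (w/F + (54 + 36))² = (w/F + 90)² = (90 + w/F)²)
p(6, 10) + 1/18 = (10 + 90*6)²/6² + 1/18 = (10 + 540)²/36 + 1/18 = (1/36)*550² + 1/18 = (1/36)*302500 + 1/18 = 75625/9 + 1/18 = 50417/6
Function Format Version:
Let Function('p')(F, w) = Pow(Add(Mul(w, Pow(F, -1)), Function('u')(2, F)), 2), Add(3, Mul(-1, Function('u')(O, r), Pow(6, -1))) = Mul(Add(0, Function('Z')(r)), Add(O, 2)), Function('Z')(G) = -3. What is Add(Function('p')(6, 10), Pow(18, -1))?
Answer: Rational(50417, 6) ≈ 8402.8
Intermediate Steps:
Function('u')(O, r) = Add(54, Mul(18, O)) (Function('u')(O, r) = Add(18, Mul(-6, Mul(Add(0, -3), Add(O, 2)))) = Add(18, Mul(-6, Mul(-3, Add(2, O)))) = Add(18, Mul(-6, Add(-6, Mul(-3, O)))) = Add(18, Add(36, Mul(18, O))) = Add(54, Mul(18, O)))
Function('p')(F, w) = Pow(Add(90, Mul(w, Pow(F, -1))), 2) (Function('p')(F, w) = Pow(Add(Mul(w, Pow(F, -1)), Add(54, Mul(18, 2))), 2) = Pow(Add(Mul(w, Pow(F, -1)), Add(54, 36)), 2) = Pow(Add(Mul(w, Pow(F, -1)), 90), 2) = Pow(Add(90, Mul(w, Pow(F, -1))), 2))
Add(Function('p')(6, 10), Pow(18, -1)) = Add(Mul(Pow(6, -2), Pow(Add(10, Mul(90, 6)), 2)), Pow(18, -1)) = Add(Mul(Rational(1, 36), Pow(Add(10, 540), 2)), Rational(1, 18)) = Add(Mul(Rational(1, 36), Pow(550, 2)), Rational(1, 18)) = Add(Mul(Rational(1, 36), 302500), Rational(1, 18)) = Add(Rational(75625, 9), Rational(1, 18)) = Rational(50417, 6)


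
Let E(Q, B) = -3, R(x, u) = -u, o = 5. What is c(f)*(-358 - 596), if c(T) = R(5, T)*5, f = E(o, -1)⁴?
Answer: 386370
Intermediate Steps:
f = 81 (f = (-3)⁴ = 81)
c(T) = -5*T (c(T) = -T*5 = -5*T)
c(f)*(-358 - 596) = (-5*81)*(-358 - 596) = -405*(-954) = 386370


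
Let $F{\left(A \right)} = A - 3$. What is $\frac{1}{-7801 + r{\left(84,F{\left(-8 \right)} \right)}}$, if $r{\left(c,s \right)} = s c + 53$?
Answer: $- \frac{1}{8672} \approx -0.00011531$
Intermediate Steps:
$F{\left(A \right)} = -3 + A$
$r{\left(c,s \right)} = 53 + c s$ ($r{\left(c,s \right)} = c s + 53 = 53 + c s$)
$\frac{1}{-7801 + r{\left(84,F{\left(-8 \right)} \right)}} = \frac{1}{-7801 + \left(53 + 84 \left(-3 - 8\right)\right)} = \frac{1}{-7801 + \left(53 + 84 \left(-11\right)\right)} = \frac{1}{-7801 + \left(53 - 924\right)} = \frac{1}{-7801 - 871} = \frac{1}{-8672} = - \frac{1}{8672}$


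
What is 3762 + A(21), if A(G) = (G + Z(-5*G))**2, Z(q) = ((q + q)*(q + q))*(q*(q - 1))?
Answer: 240917054503990203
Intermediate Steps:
Z(q) = 4*q**3*(-1 + q) (Z(q) = ((2*q)*(2*q))*(q*(-1 + q)) = (4*q**2)*(q*(-1 + q)) = 4*q**3*(-1 + q))
A(G) = (G - 500*G**3*(-1 - 5*G))**2 (A(G) = (G + 4*(-5*G)**3*(-1 - 5*G))**2 = (G + 4*(-125*G**3)*(-1 - 5*G))**2 = (G - 500*G**3*(-1 - 5*G))**2)
3762 + A(21) = 3762 + 21**2*(1 + 500*21**2*(1 + 5*21))**2 = 3762 + 441*(1 + 500*441*(1 + 105))**2 = 3762 + 441*(1 + 500*441*106)**2 = 3762 + 441*(1 + 23373000)**2 = 3762 + 441*23373001**2 = 3762 + 441*546297175746001 = 3762 + 240917054503986441 = 240917054503990203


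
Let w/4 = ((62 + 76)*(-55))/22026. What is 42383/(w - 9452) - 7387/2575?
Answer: -656992743199/89361131400 ≈ -7.3521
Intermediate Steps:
w = -5060/3671 (w = 4*(((62 + 76)*(-55))/22026) = 4*((138*(-55))*(1/22026)) = 4*(-7590*1/22026) = 4*(-1265/3671) = -5060/3671 ≈ -1.3784)
42383/(w - 9452) - 7387/2575 = 42383/(-5060/3671 - 9452) - 7387/2575 = 42383/(-34703352/3671) - 7387*1/2575 = 42383*(-3671/34703352) - 7387/2575 = -155587993/34703352 - 7387/2575 = -656992743199/89361131400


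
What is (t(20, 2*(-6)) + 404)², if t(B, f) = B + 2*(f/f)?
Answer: 181476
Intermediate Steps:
t(B, f) = 2 + B (t(B, f) = B + 2*1 = B + 2 = 2 + B)
(t(20, 2*(-6)) + 404)² = ((2 + 20) + 404)² = (22 + 404)² = 426² = 181476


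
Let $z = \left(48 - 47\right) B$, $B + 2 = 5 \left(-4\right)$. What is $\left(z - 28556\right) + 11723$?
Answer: $-16855$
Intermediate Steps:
$B = -22$ ($B = -2 + 5 \left(-4\right) = -2 - 20 = -22$)
$z = -22$ ($z = \left(48 - 47\right) \left(-22\right) = 1 \left(-22\right) = -22$)
$\left(z - 28556\right) + 11723 = \left(-22 - 28556\right) + 11723 = -28578 + 11723 = -16855$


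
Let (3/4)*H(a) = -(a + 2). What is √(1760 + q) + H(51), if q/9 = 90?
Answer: -212/3 + √2570 ≈ -19.971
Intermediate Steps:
q = 810 (q = 9*90 = 810)
H(a) = -8/3 - 4*a/3 (H(a) = 4*(-(a + 2))/3 = 4*(-(2 + a))/3 = 4*(-2 - a)/3 = -8/3 - 4*a/3)
√(1760 + q) + H(51) = √(1760 + 810) + (-8/3 - 4/3*51) = √2570 + (-8/3 - 68) = √2570 - 212/3 = -212/3 + √2570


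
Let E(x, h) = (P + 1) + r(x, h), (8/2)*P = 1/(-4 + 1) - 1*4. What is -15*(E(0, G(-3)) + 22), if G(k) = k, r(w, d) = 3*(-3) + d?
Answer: -595/4 ≈ -148.75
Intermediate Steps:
r(w, d) = -9 + d
P = -13/12 (P = (1/(-4 + 1) - 1*4)/4 = (1/(-3) - 4)/4 = (-⅓ - 4)/4 = (¼)*(-13/3) = -13/12 ≈ -1.0833)
E(x, h) = -109/12 + h (E(x, h) = (-13/12 + 1) + (-9 + h) = -1/12 + (-9 + h) = -109/12 + h)
-15*(E(0, G(-3)) + 22) = -15*((-109/12 - 3) + 22) = -15*(-145/12 + 22) = -15*119/12 = -595/4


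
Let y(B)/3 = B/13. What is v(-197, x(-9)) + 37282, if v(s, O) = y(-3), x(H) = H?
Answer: 484657/13 ≈ 37281.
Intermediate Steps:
y(B) = 3*B/13 (y(B) = 3*(B/13) = 3*B/13)
v(s, O) = -9/13 (v(s, O) = (3/13)*(-3) = -9/13)
v(-197, x(-9)) + 37282 = -9/13 + 37282 = 484657/13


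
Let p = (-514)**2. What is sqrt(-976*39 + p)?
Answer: 2*sqrt(56533) ≈ 475.53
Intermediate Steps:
p = 264196
sqrt(-976*39 + p) = sqrt(-976*39 + 264196) = sqrt(-38064 + 264196) = sqrt(226132) = 2*sqrt(56533)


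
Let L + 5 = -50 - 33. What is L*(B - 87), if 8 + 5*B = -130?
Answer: 50424/5 ≈ 10085.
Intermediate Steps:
B = -138/5 (B = -8/5 + (1/5)*(-130) = -8/5 - 26 = -138/5 ≈ -27.600)
L = -88 (L = -5 + (-50 - 33) = -5 - 83 = -88)
L*(B - 87) = -88*(-138/5 - 87) = -88*(-573/5) = 50424/5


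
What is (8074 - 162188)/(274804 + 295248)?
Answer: -77057/285026 ≈ -0.27035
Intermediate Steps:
(8074 - 162188)/(274804 + 295248) = -154114/570052 = -154114*1/570052 = -77057/285026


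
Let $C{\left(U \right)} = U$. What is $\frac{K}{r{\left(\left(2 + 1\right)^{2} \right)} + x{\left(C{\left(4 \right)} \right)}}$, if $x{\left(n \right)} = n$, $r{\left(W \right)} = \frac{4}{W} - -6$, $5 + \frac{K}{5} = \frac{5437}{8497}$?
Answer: $- \frac{833580}{399359} \approx -2.0873$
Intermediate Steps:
$K = - \frac{185240}{8497}$ ($K = -25 + 5 \cdot \frac{5437}{8497} = -25 + \frac{27185}{8497} = - \frac{185240}{8497} \approx -21.801$)
$r{\left(W \right)} = 6 + \frac{4}{W}$ ($r{\left(W \right)} = \frac{4}{W} + 6 = 6 + \frac{4}{W}$)
$\frac{K}{r{\left(\left(2 + 1\right)^{2} \right)} + x{\left(C{\left(4 \right)} \right)}} = \frac{1}{\left(6 + \frac{4}{\left(2 + 1\right)^{2}}\right) + 4} \left(- \frac{185240}{8497}\right) = \frac{1}{\left(6 + \frac{4}{3^{2}}\right) + 4} \left(- \frac{185240}{8497}\right) = \frac{1}{\left(6 + \frac{4}{9}\right) + 4} \left(- \frac{185240}{8497}\right) = \frac{1}{\frac{58}{9} + 4} \left(- \frac{185240}{8497}\right) = \frac{1}{\frac{94}{9}} \left(- \frac{185240}{8497}\right) = \frac{9}{94} \left(- \frac{185240}{8497}\right) = - \frac{833580}{399359}$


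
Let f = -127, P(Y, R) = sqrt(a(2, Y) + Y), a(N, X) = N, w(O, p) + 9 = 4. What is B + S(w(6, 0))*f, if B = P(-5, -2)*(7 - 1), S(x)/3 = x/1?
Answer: 1905 + 6*I*sqrt(3) ≈ 1905.0 + 10.392*I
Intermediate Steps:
w(O, p) = -5 (w(O, p) = -9 + 4 = -5)
S(x) = 3*x (S(x) = 3*(x/1) = 3*(x*1) = 3*x)
P(Y, R) = sqrt(2 + Y)
B = 6*I*sqrt(3) (B = sqrt(2 - 5)*(7 - 1) = sqrt(-3)*6 = (I*sqrt(3))*6 = 6*I*sqrt(3) ≈ 10.392*I)
B + S(w(6, 0))*f = 6*I*sqrt(3) + (3*(-5))*(-127) = 6*I*sqrt(3) - 15*(-127) = 6*I*sqrt(3) + 1905 = 1905 + 6*I*sqrt(3)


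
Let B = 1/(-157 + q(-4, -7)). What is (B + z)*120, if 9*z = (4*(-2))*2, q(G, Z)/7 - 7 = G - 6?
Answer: -57140/267 ≈ -214.01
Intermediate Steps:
q(G, Z) = 7 + 7*G (q(G, Z) = 49 + 7*(G - 6) = 49 + 7*(-6 + G) = 49 + (-42 + 7*G) = 7 + 7*G)
z = -16/9 (z = ((4*(-2))*2)/9 = (-8*2)/9 = (1/9)*(-16) = -16/9 ≈ -1.7778)
B = -1/178 (B = 1/(-157 + (7 + 7*(-4))) = 1/(-157 + (7 - 28)) = 1/(-157 - 21) = 1/(-178) = -1/178 ≈ -0.0056180)
(B + z)*120 = (-1/178 - 16/9)*120 = -2857/1602*120 = -57140/267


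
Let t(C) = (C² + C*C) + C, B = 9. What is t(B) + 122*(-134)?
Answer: -16177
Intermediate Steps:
t(C) = C + 2*C² (t(C) = (C² + C²) + C = 2*C² + C = C + 2*C²)
t(B) + 122*(-134) = 9*(1 + 2*9) + 122*(-134) = 9*(1 + 18) - 16348 = 9*19 - 16348 = 171 - 16348 = -16177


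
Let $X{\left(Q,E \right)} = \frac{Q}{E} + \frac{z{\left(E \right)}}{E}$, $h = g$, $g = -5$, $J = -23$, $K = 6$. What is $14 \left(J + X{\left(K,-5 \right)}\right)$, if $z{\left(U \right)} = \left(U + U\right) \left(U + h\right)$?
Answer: $- \frac{3094}{5} \approx -618.8$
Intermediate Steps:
$h = -5$
$z{\left(U \right)} = 2 U \left(-5 + U\right)$ ($z{\left(U \right)} = \left(U + U\right) \left(U - 5\right) = 2 U \left(-5 + U\right)$)
$X{\left(Q,E \right)} = -10 + 2 E + \frac{Q}{E}$ ($X{\left(Q,E \right)} = \frac{Q}{E} + \frac{2 E \left(-5 + E\right)}{E} = \frac{Q}{E} + \left(-10 + 2 E\right) = -10 + 2 E + \frac{Q}{E}$)
$14 \left(J + X{\left(K,-5 \right)}\right) = 14 \left(-23 + \left(-10 + 2 \left(-5\right) + \frac{6}{-5}\right)\right) = 14 \left(-23 - \frac{106}{5}\right) = 14 \left(- \frac{221}{5}\right) = - \frac{3094}{5}$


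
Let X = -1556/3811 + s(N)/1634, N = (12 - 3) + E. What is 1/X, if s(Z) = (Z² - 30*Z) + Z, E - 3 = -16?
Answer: -3113587/1019726 ≈ -3.0534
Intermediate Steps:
E = -13 (E = 3 - 16 = -13)
N = -4 (N = (12 - 3) - 13 = 9 - 13 = -4)
s(Z) = Z² - 29*Z
X = -1019726/3113587 (X = -1556/3811 - 4*(-29 - 4)/1634 = -1556*1/3811 - 4*(-33)*(1/1634) = -1556/3811 + 132*(1/1634) = -1556/3811 + 66/817 = -1019726/3113587 ≈ -0.32751)
1/X = 1/(-1019726/3113587) = -3113587/1019726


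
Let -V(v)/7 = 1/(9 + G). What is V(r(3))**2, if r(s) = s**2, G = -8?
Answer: 49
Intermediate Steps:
V(v) = -7 (V(v) = -7/(9 - 8) = -7/1 = -7*1 = -7)
V(r(3))**2 = (-7)**2 = 49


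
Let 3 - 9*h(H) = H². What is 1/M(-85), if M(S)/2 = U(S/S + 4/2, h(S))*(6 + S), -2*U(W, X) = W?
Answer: 1/237 ≈ 0.0042194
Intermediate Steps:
h(H) = ⅓ - H²/9
U(W, X) = -W/2
M(S) = -18 - 3*S (M(S) = 2*((-(S/S + 4/2)/2)*(6 + S)) = 2*((-(1 + 4*(½))/2)*(6 + S)) = 2*((-(1 + 2)/2)*(6 + S)) = 2*((-½*3)*(6 + S)) = 2*(-3*(6 + S)/2) = 2*(-9 - 3*S/2) = -18 - 3*S)
1/M(-85) = 1/(-18 - 3*(-85)) = 1/(-18 + 255) = 1/237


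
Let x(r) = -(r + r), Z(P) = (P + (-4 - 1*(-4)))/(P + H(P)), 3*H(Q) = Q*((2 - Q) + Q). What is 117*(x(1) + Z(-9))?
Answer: -819/5 ≈ -163.80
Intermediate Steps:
H(Q) = 2*Q/3 (H(Q) = (Q*((2 - Q) + Q))/3 = (Q*2)/3 = (2*Q)/3 = 2*Q/3)
Z(P) = ⅗ (Z(P) = (P + (-4 - 1*(-4)))/(P + 2*P/3) = (P + (-4 + 4))/((5*P/3)) = (P + 0)*(3/(5*P)) = P*(3/(5*P)) = ⅗)
x(r) = -2*r
117*(x(1) + Z(-9)) = 117*(-2*1 + ⅗) = 117*(-2 + ⅗) = 117*(-7/5) = -819/5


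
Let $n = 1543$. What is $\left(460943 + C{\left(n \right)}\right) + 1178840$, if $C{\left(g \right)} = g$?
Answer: $1641326$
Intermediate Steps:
$\left(460943 + C{\left(n \right)}\right) + 1178840 = \left(460943 + 1543\right) + 1178840 = 462486 + 1178840 = 1641326$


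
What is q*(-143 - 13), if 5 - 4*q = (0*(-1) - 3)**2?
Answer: 156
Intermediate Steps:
q = -1 (q = 5/4 - (0*(-1) - 3)**2/4 = 5/4 - (0 - 3)**2/4 = 5/4 - 1/4*(-3)**2 = 5/4 - 1/4*9 = 5/4 - 9/4 = -1)
q*(-143 - 13) = -(-143 - 13) = -1*(-156) = 156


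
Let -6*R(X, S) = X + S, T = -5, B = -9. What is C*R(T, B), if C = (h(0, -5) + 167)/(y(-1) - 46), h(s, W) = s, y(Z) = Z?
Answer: -1169/141 ≈ -8.2908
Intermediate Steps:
R(X, S) = -S/6 - X/6 (R(X, S) = -(X + S)/6 = -(S + X)/6 = -S/6 - X/6)
C = -167/47 (C = (0 + 167)/(-1 - 46) = 167/(-47) = 167*(-1/47) = -167/47 ≈ -3.5532)
C*R(T, B) = -167*(-⅙*(-9) - ⅙*(-5))/47 = -167*(3/2 + ⅚)/47 = -167/47*7/3 = -1169/141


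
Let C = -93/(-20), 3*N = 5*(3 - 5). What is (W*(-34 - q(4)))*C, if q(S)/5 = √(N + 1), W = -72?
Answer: 56916/5 + 558*I*√21 ≈ 11383.0 + 2557.1*I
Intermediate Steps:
N = -10/3 (N = (5*(3 - 5))/3 = (5*(-2))/3 = (⅓)*(-10) = -10/3 ≈ -3.3333)
q(S) = 5*I*√21/3 (q(S) = 5*√(-10/3 + 1) = 5*√(-7/3) = 5*(I*√21/3) = 5*I*√21/3)
C = 93/20 (C = -93*(-1/20) = 93/20 ≈ 4.6500)
(W*(-34 - q(4)))*C = -72*(-34 - 5*I*√21/3)*(93/20) = (2448 + 120*I*√21)*(93/20) = 56916/5 + 558*I*√21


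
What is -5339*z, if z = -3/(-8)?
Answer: -16017/8 ≈ -2002.1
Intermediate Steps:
z = 3/8 (z = -3*(-⅛) = 3/8 ≈ 0.37500)
-5339*z = -5339*3/8 = -16017/8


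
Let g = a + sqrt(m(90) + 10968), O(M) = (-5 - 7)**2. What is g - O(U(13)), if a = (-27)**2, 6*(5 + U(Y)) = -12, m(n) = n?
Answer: 585 + sqrt(11058) ≈ 690.16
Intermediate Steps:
U(Y) = -7 (U(Y) = -5 + (1/6)*(-12) = -5 - 2 = -7)
a = 729
O(M) = 144 (O(M) = (-12)**2 = 144)
g = 729 + sqrt(11058) (g = 729 + sqrt(90 + 10968) = 729 + sqrt(11058) ≈ 834.16)
g - O(U(13)) = (729 + sqrt(11058)) - 1*144 = (729 + sqrt(11058)) - 144 = 585 + sqrt(11058)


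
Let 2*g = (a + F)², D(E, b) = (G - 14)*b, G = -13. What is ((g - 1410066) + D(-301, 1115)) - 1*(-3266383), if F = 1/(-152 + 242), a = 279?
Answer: 30215196721/16200 ≈ 1.8651e+6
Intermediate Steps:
F = 1/90 ≈ 0.011111
D(E, b) = -27*b (D(E, b) = (-13 - 14)*b = -27*b)
g = 630562321/16200 (g = (279 + 1/90)²/2 = (25111/90)²/2 = (½)*(630562321/8100) = 630562321/16200 ≈ 38924.)
((g - 1410066) + D(-301, 1115)) - 1*(-3266383) = ((630562321/16200 - 1410066) - 27*1115) - 1*(-3266383) = (-22212506879/16200 - 30105) + 3266383 = -22700207879/16200 + 3266383 = 30215196721/16200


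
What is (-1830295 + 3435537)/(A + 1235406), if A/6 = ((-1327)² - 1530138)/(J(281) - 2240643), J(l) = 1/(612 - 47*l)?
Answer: 22650685843993906/17432124998830023 ≈ 1.2994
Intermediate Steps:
A = -8720437935/14110449293 (A = 6*(((-1327)² - 1530138)/(-1/(-612 + 47*281) - 2240643)) = 6*((1760929 - 1530138)/(-1/(-612 + 13207) - 2240643)) = 6*(230791/(-1/12595 - 2240643)) = 6*(230791/(-28220898586/12595)) = 6*(230791*(-12595/28220898586)) = 6*(-2906812645/28220898586) = -8720437935/14110449293 ≈ -0.61801)
(-1830295 + 3435537)/(A + 1235406) = (-1830295 + 3435537)/(-8720437935/14110449293 + 1235406) = 1605242/(17432124998830023/14110449293) = 1605242*(14110449293/17432124998830023) = 22650685843993906/17432124998830023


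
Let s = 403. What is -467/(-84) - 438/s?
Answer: 151409/33852 ≈ 4.4727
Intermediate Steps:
-467/(-84) - 438/s = -467/(-84) - 438/403 = -467*(-1/84) - 438*1/403 = 467/84 - 438/403 = 151409/33852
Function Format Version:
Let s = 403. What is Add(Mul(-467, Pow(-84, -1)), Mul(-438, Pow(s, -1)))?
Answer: Rational(151409, 33852) ≈ 4.4727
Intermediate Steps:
Add(Mul(-467, Pow(-84, -1)), Mul(-438, Pow(s, -1))) = Add(Mul(-467, Pow(-84, -1)), Mul(-438, Pow(403, -1))) = Add(Mul(-467, Rational(-1, 84)), Mul(-438, Rational(1, 403))) = Add(Rational(467, 84), Rational(-438, 403)) = Rational(151409, 33852)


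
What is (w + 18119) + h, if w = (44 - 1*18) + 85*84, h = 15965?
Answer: 41250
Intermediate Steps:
w = 7166 (w = (44 - 18) + 7140 = 26 + 7140 = 7166)
(w + 18119) + h = (7166 + 18119) + 15965 = 25285 + 15965 = 41250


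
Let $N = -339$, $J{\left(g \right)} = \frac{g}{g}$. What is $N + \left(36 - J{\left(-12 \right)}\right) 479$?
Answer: $16426$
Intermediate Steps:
$J{\left(g \right)} = 1$
$N + \left(36 - J{\left(-12 \right)}\right) 479 = -339 + \left(36 - 1\right) 479 = -339 + 35 \cdot 479 = -339 + 16765 = 16426$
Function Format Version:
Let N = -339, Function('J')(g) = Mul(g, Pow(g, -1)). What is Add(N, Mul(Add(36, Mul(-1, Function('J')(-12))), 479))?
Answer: 16426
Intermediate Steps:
Function('J')(g) = 1
Add(N, Mul(Add(36, Mul(-1, Function('J')(-12))), 479)) = Add(-339, Mul(Add(36, Mul(-1, 1)), 479)) = Add(-339, Mul(Add(36, -1), 479)) = Add(-339, Mul(35, 479)) = Add(-339, 16765) = 16426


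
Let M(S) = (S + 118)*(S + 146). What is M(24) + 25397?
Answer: 49537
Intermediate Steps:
M(S) = (118 + S)*(146 + S)
M(24) + 25397 = (17228 + 24² + 264*24) + 25397 = (17228 + 576 + 6336) + 25397 = 24140 + 25397 = 49537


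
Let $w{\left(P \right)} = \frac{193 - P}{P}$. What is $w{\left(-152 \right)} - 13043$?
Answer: $- \frac{1982881}{152} \approx -13045.0$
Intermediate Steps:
$w{\left(P \right)} = \frac{193 - P}{P}$
$w{\left(-152 \right)} - 13043 = \frac{193 - -152}{-152} - 13043 = - \frac{193 + 152}{152} - 13043 = \left(- \frac{1}{152}\right) 345 - 13043 = - \frac{345}{152} - 13043 = - \frac{1982881}{152}$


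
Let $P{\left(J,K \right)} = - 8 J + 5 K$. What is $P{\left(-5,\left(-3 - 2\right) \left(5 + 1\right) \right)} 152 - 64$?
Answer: $-16784$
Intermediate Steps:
$P{\left(-5,\left(-3 - 2\right) \left(5 + 1\right) \right)} 152 - 64 = \left(\left(-8\right) \left(-5\right) + 5 \left(-3 - 2\right) \left(5 + 1\right)\right) 152 - 64 = \left(40 + 5 \left(\left(-5\right) 6\right)\right) 152 - 64 = \left(40 + 5 \left(-30\right)\right) 152 - 64 = \left(40 - 150\right) 152 - 64 = \left(-110\right) 152 - 64 = -16720 - 64 = -16784$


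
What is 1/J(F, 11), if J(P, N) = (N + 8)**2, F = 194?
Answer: 1/361 ≈ 0.0027701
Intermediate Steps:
J(P, N) = (8 + N)**2
1/J(F, 11) = 1/((8 + 11)**2) = 1/(19**2) = 1/361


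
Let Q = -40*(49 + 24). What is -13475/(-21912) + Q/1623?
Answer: -425385/359224 ≈ -1.1842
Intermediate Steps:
Q = -2920 (Q = -40*73 = -2920)
-13475/(-21912) + Q/1623 = -13475/(-21912) - 2920/1623 = -13475*(-1/21912) - 2920*1/1623 = 1225/1992 - 2920/1623 = -425385/359224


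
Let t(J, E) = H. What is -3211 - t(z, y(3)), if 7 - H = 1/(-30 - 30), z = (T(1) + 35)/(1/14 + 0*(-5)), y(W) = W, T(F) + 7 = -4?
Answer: -193081/60 ≈ -3218.0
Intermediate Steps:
T(F) = -11 (T(F) = -7 - 4 = -11)
z = 336 (z = (-11 + 35)/(1/14 + 0*(-5)) = 24/(1/14 + 0) = 24/(1/14) = 24*14 = 336)
H = 421/60 (H = 7 - 1/(-30 - 30) = 7 - 1/(-60) = 7 - 1*(-1/60) = 7 + 1/60 = 421/60 ≈ 7.0167)
t(J, E) = 421/60
-3211 - t(z, y(3)) = -3211 - 1*421/60 = -3211 - 421/60 = -193081/60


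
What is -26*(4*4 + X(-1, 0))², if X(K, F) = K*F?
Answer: -6656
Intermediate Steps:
X(K, F) = F*K
-26*(4*4 + X(-1, 0))² = -26*(4*4 + 0*(-1))² = -26*(16 + 0)² = -26*16² = -26*256 = -6656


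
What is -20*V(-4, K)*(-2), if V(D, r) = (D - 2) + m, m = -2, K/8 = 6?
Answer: -320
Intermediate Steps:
K = 48 (K = 8*6 = 48)
V(D, r) = -4 + D (V(D, r) = (D - 2) - 2 = (-2 + D) - 2 = -4 + D)
-20*V(-4, K)*(-2) = -20*(-4 - 4)*(-2) = -20*(-8)*(-2) = 160*(-2) = -320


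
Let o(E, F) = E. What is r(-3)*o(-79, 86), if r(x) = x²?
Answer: -711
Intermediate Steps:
r(-3)*o(-79, 86) = (-3)²*(-79) = 9*(-79) = -711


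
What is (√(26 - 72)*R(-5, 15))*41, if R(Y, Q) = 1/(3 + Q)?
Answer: 41*I*√46/18 ≈ 15.449*I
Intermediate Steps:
(√(26 - 72)*R(-5, 15))*41 = (√(26 - 72)/(3 + 15))*41 = (√(-46)/18)*41 = ((I*√46)*(1/18))*41 = (I*√46/18)*41 = 41*I*√46/18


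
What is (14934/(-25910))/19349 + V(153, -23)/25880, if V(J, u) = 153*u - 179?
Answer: -92715720487/648724371460 ≈ -0.14292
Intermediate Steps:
V(J, u) = -179 + 153*u
(14934/(-25910))/19349 + V(153, -23)/25880 = (14934/(-25910))/19349 + (-179 + 153*(-23))/25880 = (14934*(-1/25910))*(1/19349) + (-179 - 3519)*(1/25880) = -7467/12955*1/19349 - 3698*1/25880 = -7467/250666295 - 1849/12940 = -92715720487/648724371460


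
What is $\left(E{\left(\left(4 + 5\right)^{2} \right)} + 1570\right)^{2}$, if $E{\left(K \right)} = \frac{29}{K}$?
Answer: $\frac{16179585601}{6561} \approx 2.466 \cdot 10^{6}$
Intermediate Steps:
$\left(E{\left(\left(4 + 5\right)^{2} \right)} + 1570\right)^{2} = \left(\frac{29}{\left(4 + 5\right)^{2}} + 1570\right)^{2} = \left(\frac{29}{9^{2}} + 1570\right)^{2} = \left(\frac{29}{81} + 1570\right)^{2} = \left(\frac{127199}{81}\right)^{2} = \frac{16179585601}{6561}$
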